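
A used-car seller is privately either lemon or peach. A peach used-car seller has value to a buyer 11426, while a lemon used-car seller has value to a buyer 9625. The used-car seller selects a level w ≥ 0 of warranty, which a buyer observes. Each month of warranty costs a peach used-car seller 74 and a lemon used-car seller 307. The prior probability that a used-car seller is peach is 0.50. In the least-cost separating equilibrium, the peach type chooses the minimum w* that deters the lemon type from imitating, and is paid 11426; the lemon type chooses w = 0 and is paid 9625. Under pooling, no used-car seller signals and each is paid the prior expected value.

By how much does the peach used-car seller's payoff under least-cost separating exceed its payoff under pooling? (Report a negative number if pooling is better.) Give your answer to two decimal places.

Least-cost separating signal: w* solves 9625 = 11426 − 307·w*, so w* = (11426 − 9625)/307 ≈ 5.8664.
Peach type's separating payoff: 11426 − 74 × w* = 11426 − 74 × (11426 − 9625)/307 = 11426 − 133274/307 ≈ 10991.8827.
Pooling payoff: 0.50 × 11426 + 0.50 × 9625 = 10525.5.
Difference: 10991.8827 − 10525.5 = 466.3827, i.e. 466.38 to two decimal places.
The peach type prefers to separate.

466.38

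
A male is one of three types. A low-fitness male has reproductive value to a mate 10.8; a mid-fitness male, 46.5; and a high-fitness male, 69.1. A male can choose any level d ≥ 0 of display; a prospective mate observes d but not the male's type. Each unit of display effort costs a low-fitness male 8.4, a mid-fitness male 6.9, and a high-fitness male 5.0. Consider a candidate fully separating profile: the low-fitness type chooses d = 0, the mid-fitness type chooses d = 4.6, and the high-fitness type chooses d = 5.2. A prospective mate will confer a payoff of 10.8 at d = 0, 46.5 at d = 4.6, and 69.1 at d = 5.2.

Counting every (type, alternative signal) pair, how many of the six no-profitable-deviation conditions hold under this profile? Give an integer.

4

High-fitness (own payoff 69.1 − 5.0×5.2 = 43.1): to d=0 gives 10.8 → no gain ✓; to d=4.6 gives 46.5 − 5.0×4.6 = 23.5 → no gain ✓.
Low-fitness (own payoff 10.8): to d=4.6 gives 46.5 − 8.4×4.6 = 7.86 → no gain ✓; to d=5.2 gives 69.1 − 8.4×5.2 = 25.42 → profitable ✗.
Mid-fitness (own payoff 46.5 − 6.9×4.6 = 14.76): to d=0 gives 10.8 → no gain ✓; to d=5.2 gives 69.1 − 6.9×5.2 = 33.22 → profitable ✗.
4 of the 6 constraints hold; not an equilibrium.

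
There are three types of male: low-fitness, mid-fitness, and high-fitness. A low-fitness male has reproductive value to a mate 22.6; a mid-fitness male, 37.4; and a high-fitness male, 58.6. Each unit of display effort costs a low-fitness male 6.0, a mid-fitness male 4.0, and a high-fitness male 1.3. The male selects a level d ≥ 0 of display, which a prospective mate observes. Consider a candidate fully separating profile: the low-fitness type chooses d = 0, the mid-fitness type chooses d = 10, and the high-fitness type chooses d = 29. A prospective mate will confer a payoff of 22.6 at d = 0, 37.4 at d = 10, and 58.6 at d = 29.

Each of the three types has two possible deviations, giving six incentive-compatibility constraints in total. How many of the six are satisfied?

3

High-fitness (own payoff 58.6 − 1.3×29 = 20.9): to d=0 gives 22.6 → profitable ✗; to d=10 gives 37.4 − 1.3×10 = 24.4 → profitable ✗.
Low-fitness (own payoff 22.6): to d=10 gives 37.4 − 6.0×10 = -22.6 → no gain ✓; to d=29 gives 58.6 − 6.0×29 = -115.4 → no gain ✓.
Mid-fitness (own payoff 37.4 − 4.0×10 = -2.6): to d=0 gives 22.6 → profitable ✗; to d=29 gives 58.6 − 4.0×29 = -57.4 → no gain ✓.
3 of the 6 constraints hold; not an equilibrium.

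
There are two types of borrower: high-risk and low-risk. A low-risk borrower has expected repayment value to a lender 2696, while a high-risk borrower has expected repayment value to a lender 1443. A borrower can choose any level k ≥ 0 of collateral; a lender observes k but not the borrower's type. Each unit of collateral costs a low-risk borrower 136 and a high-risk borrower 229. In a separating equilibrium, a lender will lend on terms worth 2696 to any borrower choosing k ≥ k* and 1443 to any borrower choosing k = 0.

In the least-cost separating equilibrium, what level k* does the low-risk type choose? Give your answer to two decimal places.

5.47

A high-risk borrower choosing k = 0 receives 1443.
Imitating at k* instead would pay 2696 at cost 229·k*, netting 2696 − 229·k*.
Indifference: 1443 = 2696 − 229·k*, so k* = (2696 − 1443) / 229 ≈ 5.47.
At k* the high-risk type's incentive constraint just binds; the low-risk type strictly prefers k* since its per-unit cost is lower.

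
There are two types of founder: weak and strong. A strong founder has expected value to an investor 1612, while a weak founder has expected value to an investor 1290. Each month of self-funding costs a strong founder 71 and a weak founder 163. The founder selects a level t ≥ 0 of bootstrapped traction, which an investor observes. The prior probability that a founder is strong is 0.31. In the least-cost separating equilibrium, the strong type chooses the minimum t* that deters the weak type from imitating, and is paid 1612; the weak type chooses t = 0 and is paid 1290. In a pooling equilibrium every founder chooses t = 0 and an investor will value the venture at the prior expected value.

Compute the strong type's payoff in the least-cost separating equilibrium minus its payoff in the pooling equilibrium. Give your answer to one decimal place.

Least-cost separating signal: t* solves 1290 = 1612 − 163·t*, so t* = (1612 − 1290)/163 ≈ 1.9755.
Strong type's separating payoff: 1612 − 71 × t* = 1612 − 71 × (1612 − 1290)/163 = 1612 − 22862/163 ≈ 1471.742.
Pooling payoff: 0.31 × 1612 + 0.69 × 1290 = 1389.82.
Difference: 1471.742 − 1389.82 = 81.922, i.e. 81.9 to one decimal place.
The strong type prefers to separate.

81.9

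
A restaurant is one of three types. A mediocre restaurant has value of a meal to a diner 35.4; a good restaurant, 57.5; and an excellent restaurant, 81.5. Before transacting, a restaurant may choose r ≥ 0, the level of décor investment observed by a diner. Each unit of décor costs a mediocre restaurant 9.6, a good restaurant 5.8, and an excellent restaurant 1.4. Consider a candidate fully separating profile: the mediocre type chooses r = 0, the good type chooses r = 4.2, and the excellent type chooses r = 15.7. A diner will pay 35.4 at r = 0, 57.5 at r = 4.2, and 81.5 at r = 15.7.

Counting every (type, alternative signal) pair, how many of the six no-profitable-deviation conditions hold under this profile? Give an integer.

5

Good (own payoff 57.5 − 5.8×4.2 = 33.14): to r=0 gives 35.4 → profitable ✗; to r=15.7 gives 81.5 − 5.8×15.7 = -9.56 → no gain ✓.
Mediocre (own payoff 35.4): to r=4.2 gives 57.5 − 9.6×4.2 = 17.18 → no gain ✓; to r=15.7 gives 81.5 − 9.6×15.7 = -69.22 → no gain ✓.
Excellent (own payoff 81.5 − 1.4×15.7 = 59.52): to r=0 gives 35.4 → no gain ✓; to r=4.2 gives 57.5 − 1.4×4.2 = 51.62 → no gain ✓.
5 of the 6 constraints hold; not an equilibrium.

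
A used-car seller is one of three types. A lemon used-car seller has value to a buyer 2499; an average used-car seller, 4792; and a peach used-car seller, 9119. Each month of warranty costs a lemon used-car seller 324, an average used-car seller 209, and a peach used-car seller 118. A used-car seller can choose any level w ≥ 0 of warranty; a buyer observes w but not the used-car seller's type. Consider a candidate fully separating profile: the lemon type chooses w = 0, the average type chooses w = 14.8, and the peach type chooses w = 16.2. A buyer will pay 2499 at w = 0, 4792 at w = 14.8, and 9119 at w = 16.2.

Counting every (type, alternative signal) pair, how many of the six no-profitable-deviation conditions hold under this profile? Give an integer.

3

Lemon (own payoff 2499): to w=14.8 gives 4792 − 324×14.8 = -3.2 → no gain ✓; to w=16.2 gives 9119 − 324×16.2 = 3870.2 → profitable ✗.
Average (own payoff 4792 − 209×14.8 = 1698.8): to w=0 gives 2499 → profitable ✗; to w=16.2 gives 9119 − 209×16.2 = 5733.2 → profitable ✗.
Peach (own payoff 9119 − 118×16.2 = 7207.4): to w=0 gives 2499 → no gain ✓; to w=14.8 gives 4792 − 118×14.8 = 3045.6 → no gain ✓.
3 of the 6 constraints hold; not an equilibrium.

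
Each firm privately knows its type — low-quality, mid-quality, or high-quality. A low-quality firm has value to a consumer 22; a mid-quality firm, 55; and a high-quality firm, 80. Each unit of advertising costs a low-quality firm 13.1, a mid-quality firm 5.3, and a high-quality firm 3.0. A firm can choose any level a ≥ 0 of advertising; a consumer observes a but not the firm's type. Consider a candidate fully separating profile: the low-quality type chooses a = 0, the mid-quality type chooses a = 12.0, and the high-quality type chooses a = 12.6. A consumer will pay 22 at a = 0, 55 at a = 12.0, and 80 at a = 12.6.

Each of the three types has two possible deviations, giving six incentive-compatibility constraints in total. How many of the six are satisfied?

High-quality (own payoff 80 − 3.0×12.6 = 42.2): to a=0 gives 22 → no gain ✓; to a=12.0 gives 55 − 3.0×12.0 = 19 → no gain ✓.
Mid-quality (own payoff 55 − 5.3×12.0 = -8.6): to a=0 gives 22 → profitable ✗; to a=12.6 gives 80 − 5.3×12.6 = 13.22 → profitable ✗.
Low-quality (own payoff 22): to a=12.0 gives 55 − 13.1×12.0 = -102.2 → no gain ✓; to a=12.6 gives 80 − 13.1×12.6 = -85.06 → no gain ✓.
4 of the 6 constraints hold; not an equilibrium.

4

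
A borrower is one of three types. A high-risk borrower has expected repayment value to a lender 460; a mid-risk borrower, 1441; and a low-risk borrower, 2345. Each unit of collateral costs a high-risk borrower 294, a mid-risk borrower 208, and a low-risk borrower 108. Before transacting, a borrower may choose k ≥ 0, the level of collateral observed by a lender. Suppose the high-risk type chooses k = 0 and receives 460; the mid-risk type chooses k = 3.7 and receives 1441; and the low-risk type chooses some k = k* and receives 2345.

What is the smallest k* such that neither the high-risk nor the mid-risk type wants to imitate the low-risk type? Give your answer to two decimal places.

8.05

Mid-risk type (on-path payoff 1441 − 208×3.7 = 671.4) won't mimic when 671.4 ≥ 2345 − 208·k*, i.e. k* ≥ 8.05.
High-risk type (on-path payoff 460) won't mimic when 460 ≥ 2345 − 294·k*, i.e. k* ≥ 6.41.
Both must hold, so k* = max(6.41, 8.05) = 8.05. The mid-risk type's constraint binds.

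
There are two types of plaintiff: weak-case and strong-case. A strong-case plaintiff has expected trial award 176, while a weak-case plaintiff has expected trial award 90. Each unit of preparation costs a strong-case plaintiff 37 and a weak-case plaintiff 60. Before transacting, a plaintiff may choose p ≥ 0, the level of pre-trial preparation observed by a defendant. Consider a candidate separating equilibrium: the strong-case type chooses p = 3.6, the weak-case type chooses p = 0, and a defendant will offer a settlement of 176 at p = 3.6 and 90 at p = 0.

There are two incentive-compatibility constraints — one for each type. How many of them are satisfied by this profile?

1

Weak-case type: stay at 0 → 90; mimic → 176 − 60 × 3.6 = -40. IC holds (90 ≥ -40).
Strong-case type: signal → 176 − 37 × 3.6 = 42.8; deviate to 0 → 90. IC fails (42.8 < 90).
1 of 2 constraints hold, so this profile is not an equilibrium.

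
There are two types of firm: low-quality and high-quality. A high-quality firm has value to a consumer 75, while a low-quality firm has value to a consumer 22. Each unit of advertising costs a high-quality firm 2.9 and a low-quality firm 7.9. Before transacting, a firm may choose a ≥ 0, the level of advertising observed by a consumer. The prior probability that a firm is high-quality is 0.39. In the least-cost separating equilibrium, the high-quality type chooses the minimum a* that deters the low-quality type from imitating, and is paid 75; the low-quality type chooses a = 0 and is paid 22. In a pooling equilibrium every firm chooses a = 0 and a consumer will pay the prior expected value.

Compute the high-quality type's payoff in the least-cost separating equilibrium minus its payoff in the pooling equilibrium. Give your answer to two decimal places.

12.87

Least-cost separating signal: a* solves 22 = 75 − 7.9·a*, so a* = (75 − 22)/7.9 ≈ 6.7089.
High-quality type's separating payoff: 75 − 2.9 × a* = 75 − 2.9 × (75 − 22)/7.9 = 75 − 153.7/7.9 ≈ 55.5443.
Pooling payoff: 0.39 × 75 + 0.61 × 22 = 42.67.
Difference: 55.5443 − 42.67 = 12.8743, i.e. 12.87 to two decimal places.
The high-quality type prefers to separate.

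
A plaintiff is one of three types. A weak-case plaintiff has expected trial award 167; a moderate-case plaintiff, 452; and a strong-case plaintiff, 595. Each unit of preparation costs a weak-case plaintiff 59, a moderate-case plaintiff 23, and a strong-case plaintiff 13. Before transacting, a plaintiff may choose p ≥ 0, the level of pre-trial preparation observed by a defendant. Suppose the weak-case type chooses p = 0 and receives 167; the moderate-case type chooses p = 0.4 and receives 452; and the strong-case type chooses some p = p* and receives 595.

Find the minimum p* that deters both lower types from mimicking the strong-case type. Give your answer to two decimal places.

7.25

Weak-case type (on-path payoff 167) won't mimic when 167 ≥ 595 − 59·p*, i.e. p* ≥ 7.25.
Moderate-case type (on-path payoff 452 − 23×0.4 = 442.8) won't mimic when 442.8 ≥ 595 − 23·p*, i.e. p* ≥ 6.62.
Both must hold, so p* = max(7.25, 6.62) = 7.25. The weak-case type's constraint binds.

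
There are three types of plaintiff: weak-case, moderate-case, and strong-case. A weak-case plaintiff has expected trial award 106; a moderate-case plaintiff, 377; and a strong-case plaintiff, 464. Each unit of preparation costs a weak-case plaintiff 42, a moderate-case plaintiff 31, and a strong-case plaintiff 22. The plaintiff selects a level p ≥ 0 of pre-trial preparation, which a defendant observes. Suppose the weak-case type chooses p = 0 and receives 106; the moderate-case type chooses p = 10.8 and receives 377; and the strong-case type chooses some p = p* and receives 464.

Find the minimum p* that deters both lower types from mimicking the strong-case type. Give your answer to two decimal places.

13.61

Moderate-case type (on-path payoff 377 − 31×10.8 = 42.2) won't mimic when 42.2 ≥ 464 − 31·p*, i.e. p* ≥ 13.61.
Weak-case type (on-path payoff 106) won't mimic when 106 ≥ 464 − 42·p*, i.e. p* ≥ 8.52.
Both must hold, so p* = max(8.52, 13.61) = 13.61. The moderate-case type's constraint binds.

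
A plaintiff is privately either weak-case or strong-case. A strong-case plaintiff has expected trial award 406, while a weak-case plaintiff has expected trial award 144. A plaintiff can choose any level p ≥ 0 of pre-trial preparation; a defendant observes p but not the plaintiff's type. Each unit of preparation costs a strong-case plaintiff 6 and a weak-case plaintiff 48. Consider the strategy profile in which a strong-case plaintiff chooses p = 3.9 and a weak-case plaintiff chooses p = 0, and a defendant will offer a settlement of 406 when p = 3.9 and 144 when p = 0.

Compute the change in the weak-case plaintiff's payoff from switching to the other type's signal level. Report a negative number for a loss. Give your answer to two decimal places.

74.80

Playing p = 0 the weak-case plaintiff receives 144.
Deviating to p = 3.9 brings payment 406 at cost 48 × 3.9 = 187.2, netting 218.8.
Gain from deviating: 218.8 − 144 = 74.80.
The gain is positive, so the weak-case type's incentive-compatibility constraint is violated — this profile is not a separating equilibrium.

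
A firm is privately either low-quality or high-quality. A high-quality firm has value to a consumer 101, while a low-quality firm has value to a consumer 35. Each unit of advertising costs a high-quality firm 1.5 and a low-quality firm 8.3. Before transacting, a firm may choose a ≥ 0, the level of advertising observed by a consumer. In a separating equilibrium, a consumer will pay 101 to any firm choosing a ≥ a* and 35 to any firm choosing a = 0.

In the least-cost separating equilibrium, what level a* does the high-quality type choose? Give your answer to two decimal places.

A low-quality firm choosing a = 0 receives 35.
Imitating at a* instead would pay 101 at cost 8.3·a*, netting 101 − 8.3·a*.
Indifference: 35 = 101 − 8.3·a*, so a* = (101 − 35) / 8.3 ≈ 7.95.
This is the low-quality type's binding incentive-compatibility constraint; any a ≥ 7.95 sustains separation on that side.

7.95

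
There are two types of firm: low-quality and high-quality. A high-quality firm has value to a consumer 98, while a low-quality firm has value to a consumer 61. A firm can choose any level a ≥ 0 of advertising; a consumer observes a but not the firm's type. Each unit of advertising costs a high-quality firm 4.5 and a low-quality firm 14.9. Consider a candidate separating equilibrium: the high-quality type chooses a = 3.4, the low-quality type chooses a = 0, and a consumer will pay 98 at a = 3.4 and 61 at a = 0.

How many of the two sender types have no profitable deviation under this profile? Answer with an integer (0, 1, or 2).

2

Low-quality type: stay at 0 → 61; mimic → 98 − 14.9 × 3.4 = 47.34. IC holds (61 ≥ 47.34).
High-quality type: signal → 98 − 4.5 × 3.4 = 82.7; deviate to 0 → 61. IC holds (82.7 ≥ 61).
2 of 2 constraints hold, so this is a separating equilibrium.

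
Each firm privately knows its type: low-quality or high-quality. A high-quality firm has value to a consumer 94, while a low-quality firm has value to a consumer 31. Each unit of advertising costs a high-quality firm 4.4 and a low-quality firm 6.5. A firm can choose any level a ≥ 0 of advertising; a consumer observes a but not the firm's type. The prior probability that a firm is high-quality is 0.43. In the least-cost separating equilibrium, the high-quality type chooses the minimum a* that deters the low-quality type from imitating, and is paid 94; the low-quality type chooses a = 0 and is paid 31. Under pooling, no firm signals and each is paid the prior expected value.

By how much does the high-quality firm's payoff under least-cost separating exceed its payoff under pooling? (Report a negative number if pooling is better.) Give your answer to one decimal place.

-6.7

Least-cost separating signal: a* solves 31 = 94 − 6.5·a*, so a* = (94 − 31)/6.5 ≈ 9.6923.
High-quality type's separating payoff: 94 − 4.4 × a* = 94 − 4.4 × (94 − 31)/6.5 = 94 − 277.2/6.5 ≈ 51.354.
Pooling payoff: 0.43 × 94 + 0.57 × 31 = 58.09.
Difference: 51.354 − 58.09 = -6.736, i.e. -6.7 to one decimal place.
The high-quality type would prefer the pooling outcome.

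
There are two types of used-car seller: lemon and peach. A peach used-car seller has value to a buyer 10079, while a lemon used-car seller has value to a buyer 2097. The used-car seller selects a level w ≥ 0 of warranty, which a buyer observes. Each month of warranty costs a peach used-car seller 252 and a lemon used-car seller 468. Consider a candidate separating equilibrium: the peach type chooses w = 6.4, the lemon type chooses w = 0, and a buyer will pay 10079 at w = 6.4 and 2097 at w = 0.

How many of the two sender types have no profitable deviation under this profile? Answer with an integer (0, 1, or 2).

Lemon type: stay at 0 → 2097; mimic → 10079 − 468 × 6.4 = 7083.8. IC fails (2097 < 7083.8).
Peach type: signal → 10079 − 252 × 6.4 = 8466.2; deviate to 0 → 2097. IC holds (8466.2 ≥ 2097).
1 of 2 constraints hold, so this profile is not an equilibrium.

1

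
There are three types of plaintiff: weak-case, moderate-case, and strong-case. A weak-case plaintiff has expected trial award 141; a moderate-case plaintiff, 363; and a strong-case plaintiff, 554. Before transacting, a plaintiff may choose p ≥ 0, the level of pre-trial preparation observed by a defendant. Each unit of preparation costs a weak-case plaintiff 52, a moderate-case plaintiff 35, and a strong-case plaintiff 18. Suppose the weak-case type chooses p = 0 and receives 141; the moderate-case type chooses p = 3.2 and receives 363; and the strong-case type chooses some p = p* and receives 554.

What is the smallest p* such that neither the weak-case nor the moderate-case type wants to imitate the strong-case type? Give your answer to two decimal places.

8.66

Weak-case type (on-path payoff 141) won't mimic when 141 ≥ 554 − 52·p*, i.e. p* ≥ 7.94.
Moderate-case type (on-path payoff 363 − 35×3.2 = 251) won't mimic when 251 ≥ 554 − 35·p*, i.e. p* ≥ 8.66.
Both must hold, so p* = max(7.94, 8.66) = 8.66. The moderate-case type's constraint binds.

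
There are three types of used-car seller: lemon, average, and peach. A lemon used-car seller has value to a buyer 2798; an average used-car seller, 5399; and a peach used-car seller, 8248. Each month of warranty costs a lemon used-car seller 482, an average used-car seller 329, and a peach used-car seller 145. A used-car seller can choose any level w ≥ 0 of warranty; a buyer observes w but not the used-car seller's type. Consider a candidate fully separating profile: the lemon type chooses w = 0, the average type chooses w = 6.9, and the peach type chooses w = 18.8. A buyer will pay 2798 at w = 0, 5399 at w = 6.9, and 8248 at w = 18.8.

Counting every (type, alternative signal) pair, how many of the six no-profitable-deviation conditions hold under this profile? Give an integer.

6

Lemon (own payoff 2798): to w=6.9 gives 5399 − 482×6.9 = 2073.2 → no gain ✓; to w=18.8 gives 8248 − 482×18.8 = -813.6 → no gain ✓.
Average (own payoff 5399 − 329×6.9 = 3128.9): to w=0 gives 2798 → no gain ✓; to w=18.8 gives 8248 − 329×18.8 = 2062.8 → no gain ✓.
Peach (own payoff 8248 − 145×18.8 = 5522): to w=0 gives 2798 → no gain ✓; to w=6.9 gives 5399 − 145×6.9 = 4398.5 → no gain ✓.
6 of the 6 constraints hold; this profile is a separating equilibrium.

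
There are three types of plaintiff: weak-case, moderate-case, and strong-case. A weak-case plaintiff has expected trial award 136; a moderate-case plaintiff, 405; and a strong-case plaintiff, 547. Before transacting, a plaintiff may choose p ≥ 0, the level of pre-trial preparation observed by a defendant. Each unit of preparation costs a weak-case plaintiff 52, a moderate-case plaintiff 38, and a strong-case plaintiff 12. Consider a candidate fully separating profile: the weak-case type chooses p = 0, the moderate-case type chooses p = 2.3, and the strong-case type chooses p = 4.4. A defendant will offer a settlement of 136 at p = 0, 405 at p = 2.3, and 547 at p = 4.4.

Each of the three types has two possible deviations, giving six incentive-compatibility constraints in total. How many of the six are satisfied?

3

Strong-case (own payoff 547 − 12×4.4 = 494.2): to p=0 gives 136 → no gain ✓; to p=2.3 gives 405 − 12×2.3 = 377.4 → no gain ✓.
Moderate-case (own payoff 405 − 38×2.3 = 317.6): to p=0 gives 136 → no gain ✓; to p=4.4 gives 547 − 38×4.4 = 379.8 → profitable ✗.
Weak-case (own payoff 136): to p=2.3 gives 405 − 52×2.3 = 285.4 → profitable ✗; to p=4.4 gives 547 − 52×4.4 = 318.2 → profitable ✗.
3 of the 6 constraints hold; not an equilibrium.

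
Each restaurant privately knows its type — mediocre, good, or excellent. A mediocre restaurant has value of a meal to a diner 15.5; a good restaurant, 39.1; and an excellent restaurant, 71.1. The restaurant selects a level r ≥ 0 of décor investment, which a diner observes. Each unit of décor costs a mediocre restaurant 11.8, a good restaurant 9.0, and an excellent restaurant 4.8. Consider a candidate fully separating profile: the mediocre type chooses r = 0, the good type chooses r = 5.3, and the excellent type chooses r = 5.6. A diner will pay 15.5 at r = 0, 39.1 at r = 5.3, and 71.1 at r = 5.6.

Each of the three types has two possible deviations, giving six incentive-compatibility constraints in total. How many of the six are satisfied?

4

Mediocre (own payoff 15.5): to r=5.3 gives 39.1 − 11.8×5.3 = -23.44 → no gain ✓; to r=5.6 gives 71.1 − 11.8×5.6 = 5.02 → no gain ✓.
Excellent (own payoff 71.1 − 4.8×5.6 = 44.22): to r=0 gives 15.5 → no gain ✓; to r=5.3 gives 39.1 − 4.8×5.3 = 13.66 → no gain ✓.
Good (own payoff 39.1 − 9.0×5.3 = -8.6): to r=0 gives 15.5 → profitable ✗; to r=5.6 gives 71.1 − 9.0×5.6 = 20.7 → profitable ✗.
4 of the 6 constraints hold; not an equilibrium.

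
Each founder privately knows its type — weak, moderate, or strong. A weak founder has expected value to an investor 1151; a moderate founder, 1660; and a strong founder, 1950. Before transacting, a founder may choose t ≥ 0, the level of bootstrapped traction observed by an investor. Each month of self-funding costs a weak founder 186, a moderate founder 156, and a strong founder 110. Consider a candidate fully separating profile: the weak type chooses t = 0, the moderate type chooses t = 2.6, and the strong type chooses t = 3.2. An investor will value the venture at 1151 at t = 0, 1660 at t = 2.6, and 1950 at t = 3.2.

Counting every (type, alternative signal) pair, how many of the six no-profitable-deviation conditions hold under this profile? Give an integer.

Moderate (own payoff 1660 − 156×2.6 = 1254.4): to t=0 gives 1151 → no gain ✓; to t=3.2 gives 1950 − 156×3.2 = 1450.8 → profitable ✗.
Weak (own payoff 1151): to t=2.6 gives 1660 − 186×2.6 = 1176.4 → profitable ✗; to t=3.2 gives 1950 − 186×3.2 = 1354.8 → profitable ✗.
Strong (own payoff 1950 − 110×3.2 = 1598): to t=0 gives 1151 → no gain ✓; to t=2.6 gives 1660 − 110×2.6 = 1374 → no gain ✓.
3 of the 6 constraints hold; not an equilibrium.

3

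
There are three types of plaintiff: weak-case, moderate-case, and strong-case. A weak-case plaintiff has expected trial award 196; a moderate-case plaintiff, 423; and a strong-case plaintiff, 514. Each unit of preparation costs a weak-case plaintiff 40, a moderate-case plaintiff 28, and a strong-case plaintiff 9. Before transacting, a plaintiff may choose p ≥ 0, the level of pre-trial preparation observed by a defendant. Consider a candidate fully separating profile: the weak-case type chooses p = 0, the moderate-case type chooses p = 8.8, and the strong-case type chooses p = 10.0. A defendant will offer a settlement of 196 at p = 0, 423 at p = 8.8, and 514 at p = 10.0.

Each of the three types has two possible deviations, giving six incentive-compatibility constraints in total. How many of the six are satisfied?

Moderate-case (own payoff 423 − 28×8.8 = 176.6): to p=0 gives 196 → profitable ✗; to p=10.0 gives 514 − 28×10.0 = 234 → profitable ✗.
Strong-case (own payoff 514 − 9×10.0 = 424): to p=0 gives 196 → no gain ✓; to p=8.8 gives 423 − 9×8.8 = 343.8 → no gain ✓.
Weak-case (own payoff 196): to p=8.8 gives 423 − 40×8.8 = 71 → no gain ✓; to p=10.0 gives 514 − 40×10.0 = 114 → no gain ✓.
4 of the 6 constraints hold; not an equilibrium.

4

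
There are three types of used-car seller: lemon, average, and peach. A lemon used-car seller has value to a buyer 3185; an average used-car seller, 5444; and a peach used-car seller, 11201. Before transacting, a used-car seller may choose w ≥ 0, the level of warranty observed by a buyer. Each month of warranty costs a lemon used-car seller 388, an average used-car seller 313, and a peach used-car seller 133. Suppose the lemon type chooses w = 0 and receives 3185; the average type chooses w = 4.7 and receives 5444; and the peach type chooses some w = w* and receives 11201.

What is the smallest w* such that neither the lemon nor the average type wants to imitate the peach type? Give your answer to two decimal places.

23.09

Lemon type (on-path payoff 3185) won't mimic when 3185 ≥ 11201 − 388·w*, i.e. w* ≥ 20.66.
Average type (on-path payoff 5444 − 313×4.7 = 3972.9) won't mimic when 3972.9 ≥ 11201 − 313·w*, i.e. w* ≥ 23.09.
Both must hold, so w* = max(20.66, 23.09) = 23.09. The average type's constraint binds.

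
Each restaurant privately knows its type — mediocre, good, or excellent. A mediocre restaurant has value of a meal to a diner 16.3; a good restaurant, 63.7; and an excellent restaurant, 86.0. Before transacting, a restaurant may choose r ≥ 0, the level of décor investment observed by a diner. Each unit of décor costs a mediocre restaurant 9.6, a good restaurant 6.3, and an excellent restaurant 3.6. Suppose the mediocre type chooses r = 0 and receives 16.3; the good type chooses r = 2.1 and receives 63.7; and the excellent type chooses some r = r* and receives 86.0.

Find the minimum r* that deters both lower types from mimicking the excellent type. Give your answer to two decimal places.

Mediocre type (on-path payoff 16.3) won't mimic when 16.3 ≥ 86.0 − 9.6·r*, i.e. r* ≥ 7.26.
Good type (on-path payoff 63.7 − 6.3×2.1 = 50.47) won't mimic when 50.47 ≥ 86.0 − 6.3·r*, i.e. r* ≥ 5.64.
Both must hold, so r* = max(7.26, 5.64) = 7.26. The mediocre type's constraint binds.

7.26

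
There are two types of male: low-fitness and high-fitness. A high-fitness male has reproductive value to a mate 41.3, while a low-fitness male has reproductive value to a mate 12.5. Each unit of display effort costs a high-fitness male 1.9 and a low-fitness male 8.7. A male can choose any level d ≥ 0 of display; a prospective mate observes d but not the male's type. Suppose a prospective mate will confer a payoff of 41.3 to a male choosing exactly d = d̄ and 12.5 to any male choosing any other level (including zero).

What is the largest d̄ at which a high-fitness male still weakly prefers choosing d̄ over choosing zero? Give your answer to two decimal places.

15.16

Choosing d̄ yields the high-fitness type 41.3 − 1.9·d̄; choosing zero yields 12.5.
The high-fitness type is indifferent at 41.3 − 1.9·d̄ = 12.5, i.e. d̄ = (41.3 − 12.5) / 1.9 ≈ 15.16.
For any d̄ above 15.16 the high-fitness type would rather pool at zero, so separation collapses.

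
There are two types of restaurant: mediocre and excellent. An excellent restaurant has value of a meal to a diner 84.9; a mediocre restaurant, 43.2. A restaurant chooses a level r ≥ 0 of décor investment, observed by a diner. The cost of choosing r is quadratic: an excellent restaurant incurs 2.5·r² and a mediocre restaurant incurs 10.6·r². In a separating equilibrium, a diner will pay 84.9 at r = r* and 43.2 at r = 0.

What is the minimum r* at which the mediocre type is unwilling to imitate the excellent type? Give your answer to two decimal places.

The mediocre type at r = 0 receives 43.2; imitating at r* yields 84.9 − 10.6·r*².
Indifference: 43.2 = 84.9 − 10.6·r*², so r*² = (84.9 − 43.2) / 10.6 ≈ 3.9340.
r* = √3.9340 ≈ 1.98.

1.98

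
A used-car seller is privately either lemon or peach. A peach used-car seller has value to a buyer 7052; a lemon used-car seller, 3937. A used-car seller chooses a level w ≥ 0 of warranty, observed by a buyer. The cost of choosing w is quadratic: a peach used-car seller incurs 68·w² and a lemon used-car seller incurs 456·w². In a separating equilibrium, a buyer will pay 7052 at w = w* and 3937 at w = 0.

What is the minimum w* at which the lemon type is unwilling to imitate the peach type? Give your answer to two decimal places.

The lemon type at w = 0 receives 3937; imitating at w* yields 7052 − 456·w*².
Indifference: 3937 = 7052 − 456·w*², so w*² = (7052 − 3937) / 456 ≈ 6.8311.
w* = √6.8311 ≈ 2.61.

2.61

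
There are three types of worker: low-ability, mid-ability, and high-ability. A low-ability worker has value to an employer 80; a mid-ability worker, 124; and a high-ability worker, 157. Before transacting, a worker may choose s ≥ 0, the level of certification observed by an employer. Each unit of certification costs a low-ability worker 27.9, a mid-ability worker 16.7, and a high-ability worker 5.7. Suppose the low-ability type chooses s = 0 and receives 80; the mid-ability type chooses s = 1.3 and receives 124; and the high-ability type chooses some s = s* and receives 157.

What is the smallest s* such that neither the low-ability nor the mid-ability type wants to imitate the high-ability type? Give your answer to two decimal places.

3.28

Mid-ability type (on-path payoff 124 − 16.7×1.3 = 102.29) won't mimic when 102.29 ≥ 157 − 16.7·s*, i.e. s* ≥ 3.28.
Low-ability type (on-path payoff 80) won't mimic when 80 ≥ 157 − 27.9·s*, i.e. s* ≥ 2.76.
Both must hold, so s* = max(2.76, 3.28) = 3.28. The mid-ability type's constraint binds.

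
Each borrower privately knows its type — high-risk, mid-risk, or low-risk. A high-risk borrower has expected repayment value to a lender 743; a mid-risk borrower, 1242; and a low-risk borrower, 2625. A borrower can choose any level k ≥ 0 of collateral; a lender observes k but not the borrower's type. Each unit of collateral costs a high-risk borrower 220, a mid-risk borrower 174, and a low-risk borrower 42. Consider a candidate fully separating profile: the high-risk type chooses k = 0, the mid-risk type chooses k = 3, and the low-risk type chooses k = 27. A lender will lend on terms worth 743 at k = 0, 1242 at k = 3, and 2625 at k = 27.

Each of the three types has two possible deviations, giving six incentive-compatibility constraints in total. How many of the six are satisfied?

5

Low-risk (own payoff 2625 − 42×27 = 1491): to k=0 gives 743 → no gain ✓; to k=3 gives 1242 − 42×3 = 1116 → no gain ✓.
Mid-risk (own payoff 1242 − 174×3 = 720): to k=0 gives 743 → profitable ✗; to k=27 gives 2625 − 174×27 = -2073 → no gain ✓.
High-risk (own payoff 743): to k=3 gives 1242 − 220×3 = 582 → no gain ✓; to k=27 gives 2625 − 220×27 = -3315 → no gain ✓.
5 of the 6 constraints hold; not an equilibrium.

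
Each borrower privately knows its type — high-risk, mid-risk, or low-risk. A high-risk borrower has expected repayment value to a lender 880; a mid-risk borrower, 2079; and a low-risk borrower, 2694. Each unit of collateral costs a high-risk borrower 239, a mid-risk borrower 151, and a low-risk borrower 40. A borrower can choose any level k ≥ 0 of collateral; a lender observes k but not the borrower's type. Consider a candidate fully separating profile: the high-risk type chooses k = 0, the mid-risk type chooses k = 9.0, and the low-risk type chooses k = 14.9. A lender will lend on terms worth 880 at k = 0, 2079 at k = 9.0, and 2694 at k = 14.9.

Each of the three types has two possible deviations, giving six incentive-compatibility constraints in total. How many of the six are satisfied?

High-risk (own payoff 880): to k=9.0 gives 2079 − 239×9.0 = -72 → no gain ✓; to k=14.9 gives 2694 − 239×14.9 = -867.1 → no gain ✓.
Mid-risk (own payoff 2079 − 151×9.0 = 720): to k=0 gives 880 → profitable ✗; to k=14.9 gives 2694 − 151×14.9 = 444.1 → no gain ✓.
Low-risk (own payoff 2694 − 40×14.9 = 2098): to k=0 gives 880 → no gain ✓; to k=9.0 gives 2079 − 40×9.0 = 1719 → no gain ✓.
5 of the 6 constraints hold; not an equilibrium.

5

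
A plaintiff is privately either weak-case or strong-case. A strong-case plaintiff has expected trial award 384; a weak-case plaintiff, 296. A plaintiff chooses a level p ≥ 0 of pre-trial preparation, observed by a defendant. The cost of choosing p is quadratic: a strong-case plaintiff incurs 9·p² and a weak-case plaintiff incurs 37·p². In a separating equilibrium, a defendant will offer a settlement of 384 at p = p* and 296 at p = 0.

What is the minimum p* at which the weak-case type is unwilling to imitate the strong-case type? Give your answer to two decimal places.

1.54

The weak-case type at p = 0 receives 296; imitating at p* yields 384 − 37·p*².
Indifference: 296 = 384 − 37·p*², so p*² = (384 − 296) / 37 ≈ 2.3784.
p* = √2.3784 ≈ 1.54.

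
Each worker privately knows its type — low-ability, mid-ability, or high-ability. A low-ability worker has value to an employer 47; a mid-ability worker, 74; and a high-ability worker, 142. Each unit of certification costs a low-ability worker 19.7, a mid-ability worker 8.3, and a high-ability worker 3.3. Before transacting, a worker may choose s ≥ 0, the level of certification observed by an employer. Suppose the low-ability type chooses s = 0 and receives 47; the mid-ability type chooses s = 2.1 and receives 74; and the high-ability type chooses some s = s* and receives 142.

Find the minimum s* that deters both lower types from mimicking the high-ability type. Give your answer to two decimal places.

Mid-ability type (on-path payoff 74 − 8.3×2.1 = 56.57) won't mimic when 56.57 ≥ 142 − 8.3·s*, i.e. s* ≥ 10.29.
Low-ability type (on-path payoff 47) won't mimic when 47 ≥ 142 − 19.7·s*, i.e. s* ≥ 4.82.
Both must hold, so s* = max(4.82, 10.29) = 10.29. The mid-ability type's constraint binds.

10.29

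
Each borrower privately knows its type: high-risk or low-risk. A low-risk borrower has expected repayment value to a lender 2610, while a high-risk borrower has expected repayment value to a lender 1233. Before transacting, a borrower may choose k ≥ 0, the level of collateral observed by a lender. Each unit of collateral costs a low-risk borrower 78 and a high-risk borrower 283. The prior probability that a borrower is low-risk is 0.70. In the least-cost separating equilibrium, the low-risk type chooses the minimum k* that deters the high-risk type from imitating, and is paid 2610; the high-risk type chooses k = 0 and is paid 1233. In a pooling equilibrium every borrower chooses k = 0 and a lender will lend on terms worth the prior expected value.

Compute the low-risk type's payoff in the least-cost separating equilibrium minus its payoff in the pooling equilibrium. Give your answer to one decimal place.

33.6

Least-cost separating signal: k* solves 1233 = 2610 − 283·k*, so k* = (2610 − 1233)/283 ≈ 4.8657.
Low-risk type's separating payoff: 2610 − 78 × k* = 2610 − 78 × (2610 − 1233)/283 = 2610 − 107406/283 ≈ 2230.473.
Pooling payoff: 0.70 × 2610 + 0.30 × 1233 = 2196.9.
Difference: 2230.473 − 2196.9 = 33.573, i.e. 33.6 to one decimal place.
The low-risk type prefers to separate.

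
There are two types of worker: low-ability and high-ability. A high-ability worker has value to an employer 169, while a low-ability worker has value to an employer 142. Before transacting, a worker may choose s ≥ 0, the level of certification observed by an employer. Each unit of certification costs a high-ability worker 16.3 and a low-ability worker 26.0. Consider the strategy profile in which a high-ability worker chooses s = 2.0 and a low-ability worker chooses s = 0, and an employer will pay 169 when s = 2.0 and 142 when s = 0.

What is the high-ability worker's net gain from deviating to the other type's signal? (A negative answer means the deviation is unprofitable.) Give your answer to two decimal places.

Playing s = 2.0 the high-ability worker receives 169 − 16.3 × 2.0 = 136.4.
Deviating to s = 0 yields 142 instead.
Gain from deviating: 142 − 136.4 = 5.60.
The gain is positive, so the high-ability type's incentive-compatibility constraint is violated — this profile is not a separating equilibrium.

5.60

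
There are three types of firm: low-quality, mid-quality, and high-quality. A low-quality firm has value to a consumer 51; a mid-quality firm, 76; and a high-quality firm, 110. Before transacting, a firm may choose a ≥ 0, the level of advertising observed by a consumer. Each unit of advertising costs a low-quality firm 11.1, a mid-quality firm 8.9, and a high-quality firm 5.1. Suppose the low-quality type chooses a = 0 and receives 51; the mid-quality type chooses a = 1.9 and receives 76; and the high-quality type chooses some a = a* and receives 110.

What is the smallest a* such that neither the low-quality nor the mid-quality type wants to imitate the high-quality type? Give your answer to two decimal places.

Mid-quality type (on-path payoff 76 − 8.9×1.9 = 59.09) won't mimic when 59.09 ≥ 110 − 8.9·a*, i.e. a* ≥ 5.72.
Low-quality type (on-path payoff 51) won't mimic when 51 ≥ 110 − 11.1·a*, i.e. a* ≥ 5.32.
Both must hold, so a* = max(5.32, 5.72) = 5.72. The mid-quality type's constraint binds.

5.72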